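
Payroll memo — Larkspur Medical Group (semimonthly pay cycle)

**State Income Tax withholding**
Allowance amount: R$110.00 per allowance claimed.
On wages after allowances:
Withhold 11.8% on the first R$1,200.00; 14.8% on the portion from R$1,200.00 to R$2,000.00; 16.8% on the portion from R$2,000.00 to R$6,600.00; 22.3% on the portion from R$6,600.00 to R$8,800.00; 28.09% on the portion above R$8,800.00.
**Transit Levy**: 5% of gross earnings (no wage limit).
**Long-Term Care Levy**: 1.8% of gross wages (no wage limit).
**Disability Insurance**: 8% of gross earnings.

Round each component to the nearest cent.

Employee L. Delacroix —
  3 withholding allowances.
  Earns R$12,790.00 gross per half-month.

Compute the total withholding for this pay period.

State Income Tax: taxable = R$12,790.00 − 3×R$110.00 = R$12,460.00
  R$1,523.40 + 28.09% × (R$12,460.00 − R$8,800.00) = R$1,523.40 + 28.09% × R$3,660.00 = R$2,551.49
Transit Levy: 5% × R$12,790.00 = R$639.50
Long-Term Care Levy: 1.8% × R$12,790.00 = R$230.22
Disability Insurance: 8% × R$12,790.00 = R$1,023.20
Total: R$2,551.49 + R$639.50 + R$230.22 + R$1,023.20 = R$4,444.41

R$4,444.41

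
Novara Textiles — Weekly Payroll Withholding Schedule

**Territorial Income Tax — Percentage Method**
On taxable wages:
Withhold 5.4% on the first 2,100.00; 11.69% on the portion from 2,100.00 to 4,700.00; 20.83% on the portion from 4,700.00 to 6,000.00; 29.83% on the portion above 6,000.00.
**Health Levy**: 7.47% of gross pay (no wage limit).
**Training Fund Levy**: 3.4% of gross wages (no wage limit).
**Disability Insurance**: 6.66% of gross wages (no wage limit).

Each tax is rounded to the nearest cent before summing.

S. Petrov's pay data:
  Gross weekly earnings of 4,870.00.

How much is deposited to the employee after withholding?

3,563.54

Territorial Income Tax: taxable = 4,870.00
  417.34 + 20.83% × (4,870.00 − 4,700.00) = 417.34 + 20.83% × 170.00 = 452.75
Health Levy: 7.47% × 4,870.00 = 363.79
Training Fund Levy: 3.4% × 4,870.00 = 165.58
Disability Insurance: 6.66% × 4,870.00 = 324.34
Total withheld: 452.75 + 363.79 + 165.58 + 324.34 = 1,306.46
Net pay: 4,870.00 − 1,306.46 = 3,563.54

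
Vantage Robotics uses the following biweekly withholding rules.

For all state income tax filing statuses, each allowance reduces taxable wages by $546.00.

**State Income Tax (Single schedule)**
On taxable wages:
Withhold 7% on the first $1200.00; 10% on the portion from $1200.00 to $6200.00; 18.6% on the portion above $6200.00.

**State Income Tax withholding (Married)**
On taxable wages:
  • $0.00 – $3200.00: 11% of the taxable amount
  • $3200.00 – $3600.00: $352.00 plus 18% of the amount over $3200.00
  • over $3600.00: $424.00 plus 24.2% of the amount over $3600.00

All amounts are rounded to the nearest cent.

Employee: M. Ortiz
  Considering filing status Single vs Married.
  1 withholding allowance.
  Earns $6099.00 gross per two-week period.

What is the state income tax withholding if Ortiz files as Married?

State Income Tax (Married): taxable = $6099.00 − 1×$546.00 = $5553.00
  $424.00 + 24.2% × ($5553.00 − $3600.00) = $424.00 + 24.2% × $1953.00 = $896.63

$896.63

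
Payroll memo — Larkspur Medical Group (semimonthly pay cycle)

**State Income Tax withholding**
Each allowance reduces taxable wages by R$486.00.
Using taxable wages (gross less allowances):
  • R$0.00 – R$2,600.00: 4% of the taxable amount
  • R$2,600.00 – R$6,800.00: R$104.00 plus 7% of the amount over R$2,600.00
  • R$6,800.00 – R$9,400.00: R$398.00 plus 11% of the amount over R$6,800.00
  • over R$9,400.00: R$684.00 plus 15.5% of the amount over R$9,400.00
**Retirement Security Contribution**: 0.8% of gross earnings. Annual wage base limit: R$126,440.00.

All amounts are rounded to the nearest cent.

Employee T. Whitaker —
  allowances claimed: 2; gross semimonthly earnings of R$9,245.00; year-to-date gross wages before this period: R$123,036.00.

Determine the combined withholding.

State Income Tax: taxable = R$9,245.00 − 2×R$486.00 = R$8,273.00
  R$398.00 + 11% × (R$8,273.00 − R$6,800.00) = R$398.00 + 11% × R$1,473.00 = R$560.03
Retirement Security Contribution: cap R$126,440.00 − YTD R$123,036.00 = R$3,404.00 subject; 0.8% × R$3,404.00 = R$27.23
Total: R$560.03 + R$27.23 = R$587.26

R$587.26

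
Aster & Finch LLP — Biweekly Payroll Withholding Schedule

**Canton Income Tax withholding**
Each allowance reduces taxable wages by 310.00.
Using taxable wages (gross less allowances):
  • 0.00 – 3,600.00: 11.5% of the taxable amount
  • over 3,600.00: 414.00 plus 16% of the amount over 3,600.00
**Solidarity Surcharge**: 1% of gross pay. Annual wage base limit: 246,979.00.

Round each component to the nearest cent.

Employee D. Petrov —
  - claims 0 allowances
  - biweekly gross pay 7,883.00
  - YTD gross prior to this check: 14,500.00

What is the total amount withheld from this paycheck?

1,178.11

Canton Income Tax: taxable = 7,883.00
  414.00 + 16% × (7,883.00 − 3,600.00) = 414.00 + 16% × 4,283.00 = 1,099.28
Solidarity Surcharge: 1% × 7,883.00 = 78.83
Total: 1,099.28 + 78.83 = 1,178.11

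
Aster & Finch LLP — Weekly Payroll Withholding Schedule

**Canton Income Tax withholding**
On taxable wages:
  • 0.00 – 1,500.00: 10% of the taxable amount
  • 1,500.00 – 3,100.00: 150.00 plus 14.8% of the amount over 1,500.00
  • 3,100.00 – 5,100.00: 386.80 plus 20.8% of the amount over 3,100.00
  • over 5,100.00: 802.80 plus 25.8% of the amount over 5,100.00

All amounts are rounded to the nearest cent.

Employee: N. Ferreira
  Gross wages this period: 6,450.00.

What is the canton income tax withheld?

Canton Income Tax: taxable = 6,450.00
  802.80 + 25.8% × (6,450.00 − 5,100.00) = 802.80 + 25.8% × 1,350.00 = 1,151.10

1,151.10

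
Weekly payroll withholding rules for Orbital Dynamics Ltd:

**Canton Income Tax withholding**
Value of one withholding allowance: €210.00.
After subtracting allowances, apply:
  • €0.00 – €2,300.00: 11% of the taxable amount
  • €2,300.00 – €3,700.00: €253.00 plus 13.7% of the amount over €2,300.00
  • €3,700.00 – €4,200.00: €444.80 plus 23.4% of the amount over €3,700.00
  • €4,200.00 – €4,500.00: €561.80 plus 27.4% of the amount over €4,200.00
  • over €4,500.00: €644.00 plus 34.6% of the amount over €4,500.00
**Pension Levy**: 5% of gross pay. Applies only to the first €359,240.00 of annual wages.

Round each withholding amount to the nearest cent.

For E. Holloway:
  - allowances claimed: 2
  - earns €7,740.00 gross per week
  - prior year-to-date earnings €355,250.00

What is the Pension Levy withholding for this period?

Pension Levy: cap €359,240.00 − YTD €355,250.00 = €3,990.00 subject; 5% × €3,990.00 = €199.50

€199.50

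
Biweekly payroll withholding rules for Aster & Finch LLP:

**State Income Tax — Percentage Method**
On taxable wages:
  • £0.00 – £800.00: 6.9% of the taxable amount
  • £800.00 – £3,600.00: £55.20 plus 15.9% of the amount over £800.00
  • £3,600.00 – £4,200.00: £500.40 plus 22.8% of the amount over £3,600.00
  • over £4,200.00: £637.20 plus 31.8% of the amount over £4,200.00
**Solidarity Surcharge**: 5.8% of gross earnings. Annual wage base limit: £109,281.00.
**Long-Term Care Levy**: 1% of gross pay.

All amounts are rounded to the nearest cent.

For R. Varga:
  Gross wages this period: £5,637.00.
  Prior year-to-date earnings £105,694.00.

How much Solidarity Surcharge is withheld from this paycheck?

Solidarity Surcharge: cap £109,281.00 − YTD £105,694.00 = £3,587.00 subject; 5.8% × £3,587.00 = £208.05

£208.05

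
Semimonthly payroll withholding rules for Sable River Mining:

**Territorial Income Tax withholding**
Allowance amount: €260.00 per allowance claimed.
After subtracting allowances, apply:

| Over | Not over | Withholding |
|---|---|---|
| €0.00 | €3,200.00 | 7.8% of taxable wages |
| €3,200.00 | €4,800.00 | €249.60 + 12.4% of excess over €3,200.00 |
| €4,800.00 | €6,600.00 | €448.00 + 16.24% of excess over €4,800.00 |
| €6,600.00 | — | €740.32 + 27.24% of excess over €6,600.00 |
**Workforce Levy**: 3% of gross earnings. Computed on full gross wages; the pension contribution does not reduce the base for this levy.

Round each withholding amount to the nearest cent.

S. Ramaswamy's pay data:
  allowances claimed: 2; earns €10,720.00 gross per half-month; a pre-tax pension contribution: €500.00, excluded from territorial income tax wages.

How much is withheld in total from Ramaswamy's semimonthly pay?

€1,906.36

Territorial Income Tax: taxable = €10,720.00 − €500.00 − 2×€260.00 = €9,700.00
  €740.32 + 27.24% × (€9,700.00 − €6,600.00) = €740.32 + 27.24% × €3,100.00 = €1,584.76
Workforce Levy: 3% × €10,720.00 = €321.60
Total: €1,584.76 + €321.60 = €1,906.36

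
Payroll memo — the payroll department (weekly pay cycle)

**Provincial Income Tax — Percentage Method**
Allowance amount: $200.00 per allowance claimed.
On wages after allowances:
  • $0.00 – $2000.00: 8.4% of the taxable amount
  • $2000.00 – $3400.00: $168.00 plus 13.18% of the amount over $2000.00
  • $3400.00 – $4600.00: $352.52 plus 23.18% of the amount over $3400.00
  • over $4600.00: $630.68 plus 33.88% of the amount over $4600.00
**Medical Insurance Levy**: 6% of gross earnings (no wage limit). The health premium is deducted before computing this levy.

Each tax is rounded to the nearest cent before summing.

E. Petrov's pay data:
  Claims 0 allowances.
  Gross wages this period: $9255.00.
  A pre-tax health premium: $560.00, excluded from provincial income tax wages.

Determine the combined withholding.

Provincial Income Tax: taxable = $9255.00 − $560.00 = $8695.00
  $630.68 + 33.88% × ($8695.00 − $4600.00) = $630.68 + 33.88% × $4095.00 = $2018.07
Medical Insurance Levy: 6% × $8695.00 = $521.70
Total: $2018.07 + $521.70 = $2539.77

$2539.77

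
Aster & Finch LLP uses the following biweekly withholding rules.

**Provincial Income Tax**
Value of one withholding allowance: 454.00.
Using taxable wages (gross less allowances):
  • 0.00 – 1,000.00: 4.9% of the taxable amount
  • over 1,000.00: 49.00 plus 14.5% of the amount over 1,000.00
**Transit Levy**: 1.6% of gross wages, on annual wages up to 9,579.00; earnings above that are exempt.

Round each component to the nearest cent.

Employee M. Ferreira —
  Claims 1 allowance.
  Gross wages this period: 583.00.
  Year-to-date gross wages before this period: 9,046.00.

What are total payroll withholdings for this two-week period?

Provincial Income Tax: taxable = 583.00 − 1×454.00 = 129.00
  4.9% × 129.00 = 6.32
Transit Levy: cap 9,579.00 − YTD 9,046.00 = 533.00 subject; 1.6% × 533.00 = 8.53
Total: 6.32 + 8.53 = 14.85

14.85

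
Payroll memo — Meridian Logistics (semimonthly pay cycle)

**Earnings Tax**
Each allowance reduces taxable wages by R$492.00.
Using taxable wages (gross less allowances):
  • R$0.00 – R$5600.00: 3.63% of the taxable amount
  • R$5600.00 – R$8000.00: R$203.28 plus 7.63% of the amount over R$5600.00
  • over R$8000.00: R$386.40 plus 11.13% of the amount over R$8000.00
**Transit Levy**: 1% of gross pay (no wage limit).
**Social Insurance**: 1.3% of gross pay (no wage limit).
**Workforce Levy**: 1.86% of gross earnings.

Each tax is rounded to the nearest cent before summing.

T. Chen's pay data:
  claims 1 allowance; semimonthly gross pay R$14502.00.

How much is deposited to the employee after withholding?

R$12843.40

Earnings Tax: taxable = R$14502.00 − 1×R$492.00 = R$14010.00
  R$386.40 + 11.13% × (R$14010.00 − R$8000.00) = R$386.40 + 11.13% × R$6010.00 = R$1055.31
Transit Levy: 1% × R$14502.00 = R$145.02
Social Insurance: 1.3% × R$14502.00 = R$188.53
Workforce Levy: 1.86% × R$14502.00 = R$269.74
Total withheld: R$1055.31 + R$145.02 + R$188.53 + R$269.74 = R$1658.60
Net pay: R$14502.00 − R$1658.60 = R$12843.40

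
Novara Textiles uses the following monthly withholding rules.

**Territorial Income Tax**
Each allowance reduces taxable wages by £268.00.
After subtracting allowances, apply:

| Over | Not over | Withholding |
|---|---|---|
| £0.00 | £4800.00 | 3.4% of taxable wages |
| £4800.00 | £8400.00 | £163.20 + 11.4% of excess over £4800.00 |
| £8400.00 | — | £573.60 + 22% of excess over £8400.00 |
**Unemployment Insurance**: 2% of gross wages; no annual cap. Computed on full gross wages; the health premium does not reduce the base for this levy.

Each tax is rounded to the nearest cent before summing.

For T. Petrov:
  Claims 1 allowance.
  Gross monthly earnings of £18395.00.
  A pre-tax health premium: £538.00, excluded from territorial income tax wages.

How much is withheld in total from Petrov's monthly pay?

£2963.08

Territorial Income Tax: taxable = £18395.00 − £538.00 − 1×£268.00 = £17589.00
  £573.60 + 22% × (£17589.00 − £8400.00) = £573.60 + 22% × £9189.00 = £2595.18
Unemployment Insurance: 2% × £18395.00 = £367.90
Total: £2595.18 + £367.90 = £2963.08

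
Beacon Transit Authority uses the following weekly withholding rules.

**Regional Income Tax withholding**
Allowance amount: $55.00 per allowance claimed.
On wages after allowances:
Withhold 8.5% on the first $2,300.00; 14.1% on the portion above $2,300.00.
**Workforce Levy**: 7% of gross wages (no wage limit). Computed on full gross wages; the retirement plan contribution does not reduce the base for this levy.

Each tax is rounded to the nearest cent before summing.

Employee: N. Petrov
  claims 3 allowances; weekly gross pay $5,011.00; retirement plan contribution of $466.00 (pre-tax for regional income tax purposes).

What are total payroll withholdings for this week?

Regional Income Tax: taxable = $5,011.00 − $466.00 − 3×$55.00 = $4,380.00
  $195.50 + 14.1% × ($4,380.00 − $2,300.00) = $195.50 + 14.1% × $2,080.00 = $488.78
Workforce Levy: 7% × $5,011.00 = $350.77
Total: $488.78 + $350.77 = $839.55

$839.55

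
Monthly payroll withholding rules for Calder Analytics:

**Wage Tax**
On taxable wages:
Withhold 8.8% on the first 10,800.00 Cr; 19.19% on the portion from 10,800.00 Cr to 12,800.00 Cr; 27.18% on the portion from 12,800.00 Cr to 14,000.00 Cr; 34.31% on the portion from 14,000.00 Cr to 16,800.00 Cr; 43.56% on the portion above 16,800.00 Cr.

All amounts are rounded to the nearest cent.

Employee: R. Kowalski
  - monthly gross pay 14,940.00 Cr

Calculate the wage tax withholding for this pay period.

1,982.87 Cr

Wage Tax: taxable = 14,940.00 Cr
  1,660.36 Cr + 34.31% × (14,940.00 Cr − 14,000.00 Cr) = 1,660.36 Cr + 34.31% × 940.00 Cr = 1,982.87 Cr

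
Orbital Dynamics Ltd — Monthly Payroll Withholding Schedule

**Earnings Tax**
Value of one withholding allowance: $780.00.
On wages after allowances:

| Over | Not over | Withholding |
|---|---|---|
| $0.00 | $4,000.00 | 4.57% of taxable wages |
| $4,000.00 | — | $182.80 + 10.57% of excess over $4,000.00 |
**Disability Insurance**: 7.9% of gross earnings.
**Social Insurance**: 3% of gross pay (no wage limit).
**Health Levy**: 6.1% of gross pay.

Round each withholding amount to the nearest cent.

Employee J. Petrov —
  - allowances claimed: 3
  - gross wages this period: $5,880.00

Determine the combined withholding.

$1,161.38

Earnings Tax: taxable = $5,880.00 − 3×$780.00 = $3,540.00
  4.57% × $3,540.00 = $161.78
Disability Insurance: 7.9% × $5,880.00 = $464.52
Social Insurance: 3% × $5,880.00 = $176.40
Health Levy: 6.1% × $5,880.00 = $358.68
Total: $161.78 + $464.52 + $176.40 + $358.68 = $1,161.38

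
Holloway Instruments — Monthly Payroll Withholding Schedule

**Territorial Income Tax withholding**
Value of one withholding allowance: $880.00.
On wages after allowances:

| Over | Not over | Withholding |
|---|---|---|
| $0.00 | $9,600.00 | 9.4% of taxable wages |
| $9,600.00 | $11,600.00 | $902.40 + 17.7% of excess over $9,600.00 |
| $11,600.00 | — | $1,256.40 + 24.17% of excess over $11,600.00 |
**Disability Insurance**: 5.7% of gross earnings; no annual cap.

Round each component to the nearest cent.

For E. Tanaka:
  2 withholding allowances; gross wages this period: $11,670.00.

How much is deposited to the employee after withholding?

Territorial Income Tax: taxable = $11,670.00 − 2×$880.00 = $9,910.00
  $902.40 + 17.7% × ($9,910.00 − $9,600.00) = $902.40 + 17.7% × $310.00 = $957.27
Disability Insurance: 5.7% × $11,670.00 = $665.19
Total withheld: $957.27 + $665.19 = $1,622.46
Net pay: $11,670.00 − $1,622.46 = $10,047.54

$10,047.54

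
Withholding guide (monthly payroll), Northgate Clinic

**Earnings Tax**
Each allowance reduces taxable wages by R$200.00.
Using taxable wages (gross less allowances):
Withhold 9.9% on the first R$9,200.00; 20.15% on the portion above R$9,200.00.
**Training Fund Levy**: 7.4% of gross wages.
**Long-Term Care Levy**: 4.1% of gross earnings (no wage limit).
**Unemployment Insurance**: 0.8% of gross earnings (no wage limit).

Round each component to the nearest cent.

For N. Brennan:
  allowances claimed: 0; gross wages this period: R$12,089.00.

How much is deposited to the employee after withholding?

R$9,109.12

Earnings Tax: taxable = R$12,089.00
  R$910.80 + 20.15% × (R$12,089.00 − R$9,200.00) = R$910.80 + 20.15% × R$2,889.00 = R$1,492.93
Training Fund Levy: 7.4% × R$12,089.00 = R$894.59
Long-Term Care Levy: 4.1% × R$12,089.00 = R$495.65
Unemployment Insurance: 0.8% × R$12,089.00 = R$96.71
Total withheld: R$1,492.93 + R$894.59 + R$495.65 + R$96.71 = R$2,979.88
Net pay: R$12,089.00 − R$2,979.88 = R$9,109.12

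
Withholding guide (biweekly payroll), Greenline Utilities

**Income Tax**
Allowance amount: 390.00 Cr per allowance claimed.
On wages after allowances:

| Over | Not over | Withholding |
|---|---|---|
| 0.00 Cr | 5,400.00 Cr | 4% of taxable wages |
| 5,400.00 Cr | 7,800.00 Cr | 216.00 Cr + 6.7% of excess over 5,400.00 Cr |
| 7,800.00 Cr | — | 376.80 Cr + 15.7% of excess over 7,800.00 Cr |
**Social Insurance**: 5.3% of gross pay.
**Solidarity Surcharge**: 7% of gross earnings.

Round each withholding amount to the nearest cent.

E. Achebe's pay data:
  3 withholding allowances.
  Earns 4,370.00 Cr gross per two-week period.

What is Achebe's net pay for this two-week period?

Income Tax: taxable = 4,370.00 Cr − 3×390.00 Cr = 3,200.00 Cr
  4% × 3,200.00 Cr = 128.00 Cr
Social Insurance: 5.3% × 4,370.00 Cr = 231.61 Cr
Solidarity Surcharge: 7% × 4,370.00 Cr = 305.90 Cr
Total withheld: 128.00 Cr + 231.61 Cr + 305.90 Cr = 665.51 Cr
Net pay: 4,370.00 Cr − 665.51 Cr = 3,704.49 Cr

3,704.49 Cr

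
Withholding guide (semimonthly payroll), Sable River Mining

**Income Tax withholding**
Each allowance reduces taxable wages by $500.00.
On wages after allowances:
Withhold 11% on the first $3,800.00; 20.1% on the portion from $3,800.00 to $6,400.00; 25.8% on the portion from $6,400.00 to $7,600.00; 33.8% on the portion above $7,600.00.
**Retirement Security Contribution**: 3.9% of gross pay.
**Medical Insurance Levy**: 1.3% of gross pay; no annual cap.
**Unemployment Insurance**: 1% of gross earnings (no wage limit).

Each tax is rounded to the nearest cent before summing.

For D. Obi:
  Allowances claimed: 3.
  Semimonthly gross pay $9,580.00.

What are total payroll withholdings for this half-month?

$2,006.40

Income Tax: taxable = $9,580.00 − 3×$500.00 = $8,080.00
  $1,250.20 + 33.8% × ($8,080.00 − $7,600.00) = $1,250.20 + 33.8% × $480.00 = $1,412.44
Retirement Security Contribution: 3.9% × $9,580.00 = $373.62
Medical Insurance Levy: 1.3% × $9,580.00 = $124.54
Unemployment Insurance: 1% × $9,580.00 = $95.80
Total: $1,412.44 + $373.62 + $124.54 + $95.80 = $2,006.40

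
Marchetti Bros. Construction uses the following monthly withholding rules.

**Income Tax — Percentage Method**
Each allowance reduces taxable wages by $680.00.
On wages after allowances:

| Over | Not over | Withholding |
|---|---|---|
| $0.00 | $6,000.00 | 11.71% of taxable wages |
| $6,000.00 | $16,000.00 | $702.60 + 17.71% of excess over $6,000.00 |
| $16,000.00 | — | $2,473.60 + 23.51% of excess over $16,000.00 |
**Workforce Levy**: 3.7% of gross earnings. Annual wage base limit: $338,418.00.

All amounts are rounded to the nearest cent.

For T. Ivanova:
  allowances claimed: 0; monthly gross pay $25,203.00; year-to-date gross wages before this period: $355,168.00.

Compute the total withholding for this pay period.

$4,637.23

Income Tax: taxable = $25,203.00
  $2,473.60 + 23.51% × ($25,203.00 − $16,000.00) = $2,473.60 + 23.51% × $9,203.00 = $4,637.23
Workforce Levy: YTD $355,168.00 ≥ cap $338,418.00 → $0.00
Total: $4,637.23 + $0.00 = $4,637.23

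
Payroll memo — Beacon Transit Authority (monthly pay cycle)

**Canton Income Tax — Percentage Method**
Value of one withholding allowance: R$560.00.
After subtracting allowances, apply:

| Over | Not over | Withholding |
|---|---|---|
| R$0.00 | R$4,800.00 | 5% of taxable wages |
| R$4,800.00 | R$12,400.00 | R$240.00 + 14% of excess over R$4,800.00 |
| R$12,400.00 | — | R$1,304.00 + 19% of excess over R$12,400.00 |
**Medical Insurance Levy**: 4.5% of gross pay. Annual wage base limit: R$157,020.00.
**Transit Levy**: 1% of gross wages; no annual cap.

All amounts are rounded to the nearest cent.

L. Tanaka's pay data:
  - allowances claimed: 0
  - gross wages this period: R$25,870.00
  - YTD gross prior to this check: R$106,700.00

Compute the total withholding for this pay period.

Canton Income Tax: taxable = R$25,870.00
  R$1,304.00 + 19% × (R$25,870.00 − R$12,400.00) = R$1,304.00 + 19% × R$13,470.00 = R$3,863.30
Medical Insurance Levy: 4.5% × R$25,870.00 = R$1,164.15
Transit Levy: 1% × R$25,870.00 = R$258.70
Total: R$3,863.30 + R$1,164.15 + R$258.70 = R$5,286.15

R$5,286.15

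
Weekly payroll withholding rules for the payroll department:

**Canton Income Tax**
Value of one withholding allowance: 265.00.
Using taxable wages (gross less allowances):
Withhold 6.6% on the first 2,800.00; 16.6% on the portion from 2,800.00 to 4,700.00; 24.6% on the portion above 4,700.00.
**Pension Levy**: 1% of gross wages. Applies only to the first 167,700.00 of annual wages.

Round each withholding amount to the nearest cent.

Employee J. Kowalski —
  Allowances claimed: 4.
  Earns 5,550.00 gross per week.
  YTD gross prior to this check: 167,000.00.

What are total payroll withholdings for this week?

472.34

Canton Income Tax: taxable = 5,550.00 − 4×265.00 = 4,490.00
  184.80 + 16.6% × (4,490.00 − 2,800.00) = 184.80 + 16.6% × 1,690.00 = 465.34
Pension Levy: cap 167,700.00 − YTD 167,000.00 = 700.00 subject; 1% × 700.00 = 7.00
Total: 465.34 + 7.00 = 472.34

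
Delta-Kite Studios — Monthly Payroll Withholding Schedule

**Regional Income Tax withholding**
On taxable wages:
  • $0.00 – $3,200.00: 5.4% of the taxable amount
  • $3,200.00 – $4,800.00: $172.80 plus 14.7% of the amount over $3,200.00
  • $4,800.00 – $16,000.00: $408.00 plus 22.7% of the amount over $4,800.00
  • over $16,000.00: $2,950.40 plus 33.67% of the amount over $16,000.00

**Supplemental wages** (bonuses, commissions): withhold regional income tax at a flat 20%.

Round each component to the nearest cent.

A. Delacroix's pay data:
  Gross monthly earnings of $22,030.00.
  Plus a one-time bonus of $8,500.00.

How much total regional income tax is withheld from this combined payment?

Regional Income Tax: taxable = $22,030.00
  $2,950.40 + 33.67% × ($22,030.00 − $16,000.00) = $2,950.40 + 33.67% × $6,030.00 = $4,980.70
Supplemental (20% flat on bonus): 20% × $8,500.00 = $1,700.00
Total regional income tax: $4,980.70 + $1,700.00 = $6,680.70

$6,680.70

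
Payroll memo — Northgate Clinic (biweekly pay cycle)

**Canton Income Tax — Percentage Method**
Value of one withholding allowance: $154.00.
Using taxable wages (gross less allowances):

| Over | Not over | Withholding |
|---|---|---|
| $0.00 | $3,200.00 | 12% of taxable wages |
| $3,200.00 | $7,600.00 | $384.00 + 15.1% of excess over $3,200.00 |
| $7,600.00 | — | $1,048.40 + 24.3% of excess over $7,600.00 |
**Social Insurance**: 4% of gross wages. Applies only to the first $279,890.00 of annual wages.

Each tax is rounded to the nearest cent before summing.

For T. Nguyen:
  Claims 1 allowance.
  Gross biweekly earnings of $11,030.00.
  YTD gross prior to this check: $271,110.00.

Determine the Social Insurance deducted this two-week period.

Social Insurance: cap $279,890.00 − YTD $271,110.00 = $8,780.00 subject; 4% × $8,780.00 = $351.20

$351.20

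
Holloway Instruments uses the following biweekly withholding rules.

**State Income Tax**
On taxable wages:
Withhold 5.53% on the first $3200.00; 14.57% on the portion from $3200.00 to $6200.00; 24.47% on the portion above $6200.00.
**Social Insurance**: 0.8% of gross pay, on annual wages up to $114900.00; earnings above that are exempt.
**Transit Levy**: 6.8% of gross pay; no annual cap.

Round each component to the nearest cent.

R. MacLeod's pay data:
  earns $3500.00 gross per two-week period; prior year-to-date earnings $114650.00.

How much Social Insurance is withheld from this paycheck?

$2.00

Social Insurance: cap $114900.00 − YTD $114650.00 = $250.00 subject; 0.8% × $250.00 = $2.00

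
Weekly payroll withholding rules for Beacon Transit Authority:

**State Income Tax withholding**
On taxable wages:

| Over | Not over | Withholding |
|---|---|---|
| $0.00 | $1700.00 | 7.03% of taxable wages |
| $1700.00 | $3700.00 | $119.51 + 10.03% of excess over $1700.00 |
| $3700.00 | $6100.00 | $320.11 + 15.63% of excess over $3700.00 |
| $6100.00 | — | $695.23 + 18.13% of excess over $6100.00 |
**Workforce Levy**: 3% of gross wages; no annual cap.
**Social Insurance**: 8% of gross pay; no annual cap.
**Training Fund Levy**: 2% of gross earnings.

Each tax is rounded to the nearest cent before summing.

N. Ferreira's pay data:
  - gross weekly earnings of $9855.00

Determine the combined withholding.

$2657.16

State Income Tax: taxable = $9855.00
  $695.23 + 18.13% × ($9855.00 − $6100.00) = $695.23 + 18.13% × $3755.00 = $1376.01
Workforce Levy: 3% × $9855.00 = $295.65
Social Insurance: 8% × $9855.00 = $788.40
Training Fund Levy: 2% × $9855.00 = $197.10
Total: $1376.01 + $295.65 + $788.40 + $197.10 = $2657.16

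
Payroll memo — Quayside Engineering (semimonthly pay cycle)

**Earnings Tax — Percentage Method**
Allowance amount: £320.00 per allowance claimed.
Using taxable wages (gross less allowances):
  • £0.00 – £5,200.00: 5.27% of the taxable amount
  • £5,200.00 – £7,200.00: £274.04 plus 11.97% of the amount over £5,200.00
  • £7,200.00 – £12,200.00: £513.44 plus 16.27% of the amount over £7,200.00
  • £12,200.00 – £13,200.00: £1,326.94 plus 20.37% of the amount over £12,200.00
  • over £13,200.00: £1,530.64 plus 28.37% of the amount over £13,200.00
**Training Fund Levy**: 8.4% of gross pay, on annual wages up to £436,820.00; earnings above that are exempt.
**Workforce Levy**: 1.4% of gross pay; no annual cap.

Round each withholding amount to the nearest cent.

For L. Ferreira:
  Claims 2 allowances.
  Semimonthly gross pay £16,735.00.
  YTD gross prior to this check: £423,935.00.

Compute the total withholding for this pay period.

£3,668.58

Earnings Tax: taxable = £16,735.00 − 2×£320.00 = £16,095.00
  £1,530.64 + 28.37% × (£16,095.00 − £13,200.00) = £1,530.64 + 28.37% × £2,895.00 = £2,351.95
Training Fund Levy: cap £436,820.00 − YTD £423,935.00 = £12,885.00 subject; 8.4% × £12,885.00 = £1,082.34
Workforce Levy: 1.4% × £16,735.00 = £234.29
Total: £2,351.95 + £1,082.34 + £234.29 = £3,668.58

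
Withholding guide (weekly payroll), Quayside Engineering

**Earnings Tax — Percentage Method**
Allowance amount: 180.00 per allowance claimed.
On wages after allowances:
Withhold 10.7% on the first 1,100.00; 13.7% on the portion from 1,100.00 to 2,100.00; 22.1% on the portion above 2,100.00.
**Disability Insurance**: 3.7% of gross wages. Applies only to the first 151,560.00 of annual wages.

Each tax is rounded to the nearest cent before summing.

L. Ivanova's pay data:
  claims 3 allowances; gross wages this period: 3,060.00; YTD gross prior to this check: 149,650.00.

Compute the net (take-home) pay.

Earnings Tax: taxable = 3,060.00 − 3×180.00 = 2,520.00
  254.70 + 22.1% × (2,520.00 − 2,100.00) = 254.70 + 22.1% × 420.00 = 347.52
Disability Insurance: cap 151,560.00 − YTD 149,650.00 = 1,910.00 subject; 3.7% × 1,910.00 = 70.67
Total withheld: 347.52 + 70.67 = 418.19
Net pay: 3,060.00 − 418.19 = 2,641.81

2,641.81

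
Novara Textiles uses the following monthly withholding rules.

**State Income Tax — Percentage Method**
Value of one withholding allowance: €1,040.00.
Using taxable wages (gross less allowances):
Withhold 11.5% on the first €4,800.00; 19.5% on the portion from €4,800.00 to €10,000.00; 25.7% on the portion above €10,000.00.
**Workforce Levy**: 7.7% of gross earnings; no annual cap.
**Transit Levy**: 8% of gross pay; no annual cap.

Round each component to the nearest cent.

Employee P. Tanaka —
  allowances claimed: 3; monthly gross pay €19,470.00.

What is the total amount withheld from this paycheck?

€6,254.74

State Income Tax: taxable = €19,470.00 − 3×€1,040.00 = €16,350.00
  €1,566.00 + 25.7% × (€16,350.00 − €10,000.00) = €1,566.00 + 25.7% × €6,350.00 = €3,197.95
Workforce Levy: 7.7% × €19,470.00 = €1,499.19
Transit Levy: 8% × €19,470.00 = €1,557.60
Total: €3,197.95 + €1,499.19 + €1,557.60 = €6,254.74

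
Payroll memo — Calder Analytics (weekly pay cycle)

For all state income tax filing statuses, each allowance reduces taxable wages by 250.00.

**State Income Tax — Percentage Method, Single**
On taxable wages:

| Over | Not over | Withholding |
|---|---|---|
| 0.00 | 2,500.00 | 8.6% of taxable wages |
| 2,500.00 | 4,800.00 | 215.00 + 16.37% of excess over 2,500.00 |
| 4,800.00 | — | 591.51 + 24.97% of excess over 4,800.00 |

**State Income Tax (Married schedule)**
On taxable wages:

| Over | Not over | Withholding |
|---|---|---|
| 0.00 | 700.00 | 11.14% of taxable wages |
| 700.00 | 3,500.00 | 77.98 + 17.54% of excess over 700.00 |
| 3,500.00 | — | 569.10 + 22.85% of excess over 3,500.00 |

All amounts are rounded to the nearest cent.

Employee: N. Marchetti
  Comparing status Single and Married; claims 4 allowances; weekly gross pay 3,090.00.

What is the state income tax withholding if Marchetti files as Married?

321.79

State Income Tax (Married): taxable = 3,090.00 − 4×250.00 = 2,090.00
  77.98 + 17.54% × (2,090.00 − 700.00) = 77.98 + 17.54% × 1,390.00 = 321.79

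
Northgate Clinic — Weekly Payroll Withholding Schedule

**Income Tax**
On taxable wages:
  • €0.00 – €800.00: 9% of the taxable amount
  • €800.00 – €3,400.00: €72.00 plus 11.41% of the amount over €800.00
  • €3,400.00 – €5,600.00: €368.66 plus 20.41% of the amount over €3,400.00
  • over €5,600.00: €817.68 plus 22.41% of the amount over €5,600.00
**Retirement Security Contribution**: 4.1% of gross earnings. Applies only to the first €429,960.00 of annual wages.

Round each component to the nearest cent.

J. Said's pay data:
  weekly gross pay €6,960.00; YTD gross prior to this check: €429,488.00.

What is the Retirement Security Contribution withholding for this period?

€19.35

Retirement Security Contribution: cap €429,960.00 − YTD €429,488.00 = €472.00 subject; 4.1% × €472.00 = €19.35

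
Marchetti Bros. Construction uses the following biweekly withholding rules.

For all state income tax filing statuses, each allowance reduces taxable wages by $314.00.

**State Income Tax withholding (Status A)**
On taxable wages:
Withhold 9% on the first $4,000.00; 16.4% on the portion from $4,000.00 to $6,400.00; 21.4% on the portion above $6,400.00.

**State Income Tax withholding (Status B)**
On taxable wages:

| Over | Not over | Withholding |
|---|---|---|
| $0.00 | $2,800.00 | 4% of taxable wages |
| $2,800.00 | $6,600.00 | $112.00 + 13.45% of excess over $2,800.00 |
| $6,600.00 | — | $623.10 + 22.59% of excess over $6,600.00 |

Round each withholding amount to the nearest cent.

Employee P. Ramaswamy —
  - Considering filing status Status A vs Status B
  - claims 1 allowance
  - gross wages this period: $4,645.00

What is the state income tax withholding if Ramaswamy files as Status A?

State Income Tax (Status A): taxable = $4,645.00 − 1×$314.00 = $4,331.00
  $360.00 + 16.4% × ($4,331.00 − $4,000.00) = $360.00 + 16.4% × $331.00 = $414.28

$414.28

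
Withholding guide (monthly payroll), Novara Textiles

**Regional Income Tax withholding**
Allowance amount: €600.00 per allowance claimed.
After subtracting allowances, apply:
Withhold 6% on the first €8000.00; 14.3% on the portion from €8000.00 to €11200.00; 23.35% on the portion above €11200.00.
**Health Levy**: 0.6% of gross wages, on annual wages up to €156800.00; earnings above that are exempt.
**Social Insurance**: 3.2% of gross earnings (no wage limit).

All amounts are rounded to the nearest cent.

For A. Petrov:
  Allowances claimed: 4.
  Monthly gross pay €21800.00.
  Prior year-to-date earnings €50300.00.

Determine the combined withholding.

€3680.70

Regional Income Tax: taxable = €21800.00 − 4×€600.00 = €19400.00
  €937.60 + 23.35% × (€19400.00 − €11200.00) = €937.60 + 23.35% × €8200.00 = €2852.30
Health Levy: 0.6% × €21800.00 = €130.80
Social Insurance: 3.2% × €21800.00 = €697.60
Total: €2852.30 + €130.80 + €697.60 = €3680.70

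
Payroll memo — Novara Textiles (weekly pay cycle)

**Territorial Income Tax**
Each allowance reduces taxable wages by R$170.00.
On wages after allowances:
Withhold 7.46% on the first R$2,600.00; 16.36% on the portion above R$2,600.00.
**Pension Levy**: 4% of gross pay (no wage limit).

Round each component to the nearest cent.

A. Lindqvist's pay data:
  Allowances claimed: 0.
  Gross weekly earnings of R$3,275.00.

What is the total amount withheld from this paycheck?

R$435.39

Territorial Income Tax: taxable = R$3,275.00
  R$193.96 + 16.36% × (R$3,275.00 − R$2,600.00) = R$193.96 + 16.36% × R$675.00 = R$304.39
Pension Levy: 4% × R$3,275.00 = R$131.00
Total: R$304.39 + R$131.00 = R$435.39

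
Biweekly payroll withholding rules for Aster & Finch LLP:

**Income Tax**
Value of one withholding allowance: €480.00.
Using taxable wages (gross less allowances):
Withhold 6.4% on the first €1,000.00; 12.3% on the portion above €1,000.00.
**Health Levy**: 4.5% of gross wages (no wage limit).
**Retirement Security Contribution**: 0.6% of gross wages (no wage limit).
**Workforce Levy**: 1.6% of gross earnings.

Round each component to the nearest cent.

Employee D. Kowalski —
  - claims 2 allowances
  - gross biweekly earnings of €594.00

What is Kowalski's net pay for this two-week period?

Income Tax: taxable = €594.00 − 2×€480.00 = €-366.00
  Taxable ≤ 0 → €0.00
Health Levy: 4.5% × €594.00 = €26.73
Retirement Security Contribution: 0.6% × €594.00 = €3.56
Workforce Levy: 1.6% × €594.00 = €9.50
Total withheld: €0.00 + €26.73 + €3.56 + €9.50 = €39.79
Net pay: €594.00 − €39.79 = €554.21

€554.21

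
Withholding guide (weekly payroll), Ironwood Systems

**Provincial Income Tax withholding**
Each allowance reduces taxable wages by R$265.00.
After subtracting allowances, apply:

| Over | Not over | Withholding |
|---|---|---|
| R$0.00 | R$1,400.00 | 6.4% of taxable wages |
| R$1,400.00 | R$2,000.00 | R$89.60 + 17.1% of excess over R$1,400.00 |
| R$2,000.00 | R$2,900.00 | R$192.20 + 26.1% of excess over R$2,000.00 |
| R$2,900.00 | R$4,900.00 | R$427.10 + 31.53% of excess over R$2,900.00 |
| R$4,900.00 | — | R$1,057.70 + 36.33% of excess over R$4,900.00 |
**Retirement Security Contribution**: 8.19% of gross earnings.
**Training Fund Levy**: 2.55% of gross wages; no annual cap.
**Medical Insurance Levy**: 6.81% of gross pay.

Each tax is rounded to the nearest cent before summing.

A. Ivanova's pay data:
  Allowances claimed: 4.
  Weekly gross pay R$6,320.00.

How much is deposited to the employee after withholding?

Provincial Income Tax: taxable = R$6,320.00 − 4×R$265.00 = R$5,260.00
  R$1,057.70 + 36.33% × (R$5,260.00 − R$4,900.00) = R$1,057.70 + 36.33% × R$360.00 = R$1,188.49
Retirement Security Contribution: 8.19% × R$6,320.00 = R$517.61
Training Fund Levy: 2.55% × R$6,320.00 = R$161.16
Medical Insurance Levy: 6.81% × R$6,320.00 = R$430.39
Total withheld: R$1,188.49 + R$517.61 + R$161.16 + R$430.39 = R$2,297.65
Net pay: R$6,320.00 − R$2,297.65 = R$4,022.35

R$4,022.35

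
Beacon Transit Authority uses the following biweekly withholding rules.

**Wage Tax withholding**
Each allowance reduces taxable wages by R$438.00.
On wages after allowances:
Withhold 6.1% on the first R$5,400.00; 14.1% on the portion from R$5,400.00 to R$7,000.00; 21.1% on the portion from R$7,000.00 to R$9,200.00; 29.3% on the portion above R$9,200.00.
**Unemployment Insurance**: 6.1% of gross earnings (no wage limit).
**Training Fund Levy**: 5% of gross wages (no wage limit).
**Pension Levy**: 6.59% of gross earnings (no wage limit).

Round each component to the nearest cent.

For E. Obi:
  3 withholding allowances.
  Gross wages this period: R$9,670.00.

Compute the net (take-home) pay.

R$7,118.26

Wage Tax: taxable = R$9,670.00 − 3×R$438.00 = R$8,356.00
  R$555.00 + 21.1% × (R$8,356.00 − R$7,000.00) = R$555.00 + 21.1% × R$1,356.00 = R$841.12
Unemployment Insurance: 6.1% × R$9,670.00 = R$589.87
Training Fund Levy: 5% × R$9,670.00 = R$483.50
Pension Levy: 6.59% × R$9,670.00 = R$637.25
Total withheld: R$841.12 + R$589.87 + R$483.50 + R$637.25 = R$2,551.74
Net pay: R$9,670.00 − R$2,551.74 = R$7,118.26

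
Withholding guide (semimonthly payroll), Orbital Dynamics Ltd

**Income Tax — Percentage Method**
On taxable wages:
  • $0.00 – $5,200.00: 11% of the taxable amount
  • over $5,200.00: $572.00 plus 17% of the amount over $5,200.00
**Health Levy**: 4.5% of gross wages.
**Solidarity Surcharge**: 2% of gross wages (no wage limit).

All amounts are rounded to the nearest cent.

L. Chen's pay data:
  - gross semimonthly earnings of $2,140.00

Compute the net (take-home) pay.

$1,765.50

Income Tax: taxable = $2,140.00
  11% × $2,140.00 = $235.40
Health Levy: 4.5% × $2,140.00 = $96.30
Solidarity Surcharge: 2% × $2,140.00 = $42.80
Total withheld: $235.40 + $96.30 + $42.80 = $374.50
Net pay: $2,140.00 − $374.50 = $1,765.50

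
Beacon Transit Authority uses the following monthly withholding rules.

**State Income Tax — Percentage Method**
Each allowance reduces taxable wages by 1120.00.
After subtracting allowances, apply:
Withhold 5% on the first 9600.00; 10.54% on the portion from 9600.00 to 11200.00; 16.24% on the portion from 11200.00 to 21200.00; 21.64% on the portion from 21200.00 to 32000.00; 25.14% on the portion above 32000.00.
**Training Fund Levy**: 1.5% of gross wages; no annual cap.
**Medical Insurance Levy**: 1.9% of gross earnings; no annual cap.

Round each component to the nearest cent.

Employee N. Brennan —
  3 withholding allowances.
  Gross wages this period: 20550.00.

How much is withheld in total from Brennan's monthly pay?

2320.12

State Income Tax: taxable = 20550.00 − 3×1120.00 = 17190.00
  648.64 + 16.24% × (17190.00 − 11200.00) = 648.64 + 16.24% × 5990.00 = 1621.42
Training Fund Levy: 1.5% × 20550.00 = 308.25
Medical Insurance Levy: 1.9% × 20550.00 = 390.45
Total: 1621.42 + 308.25 + 390.45 = 2320.12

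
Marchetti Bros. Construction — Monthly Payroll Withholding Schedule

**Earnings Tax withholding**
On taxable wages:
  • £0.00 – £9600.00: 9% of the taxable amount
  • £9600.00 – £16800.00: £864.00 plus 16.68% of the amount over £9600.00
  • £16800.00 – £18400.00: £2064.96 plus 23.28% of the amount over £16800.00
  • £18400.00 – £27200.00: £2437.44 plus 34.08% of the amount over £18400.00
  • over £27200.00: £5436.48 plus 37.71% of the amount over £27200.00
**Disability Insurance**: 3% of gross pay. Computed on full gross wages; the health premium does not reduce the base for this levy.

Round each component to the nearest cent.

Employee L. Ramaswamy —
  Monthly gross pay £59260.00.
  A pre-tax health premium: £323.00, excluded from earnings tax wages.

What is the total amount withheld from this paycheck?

Earnings Tax: taxable = £59260.00 − £323.00 = £58937.00
  £5436.48 + 37.71% × (£58937.00 − £27200.00) = £5436.48 + 37.71% × £31737.00 = £17404.50
Disability Insurance: 3% × £59260.00 = £1777.80
Total: £17404.50 + £1777.80 = £19182.30

£19182.30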